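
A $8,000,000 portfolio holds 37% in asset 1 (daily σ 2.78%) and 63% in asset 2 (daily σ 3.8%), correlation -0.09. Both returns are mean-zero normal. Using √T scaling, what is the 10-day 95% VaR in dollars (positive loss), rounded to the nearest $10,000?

$1,050,000

σ_p = √(0.37²·2.78² + 0.63²·3.8² + 2·-0.09·0.37·0.63·2.78·3.8) = 2.519%.
σ_{10d} = 2.519% × √10 = 7.966%.
z(95%) = 1.645.
VaR = 1.645 × 7.966% = 13.104%; on $8,000,000 that is $1,048,320.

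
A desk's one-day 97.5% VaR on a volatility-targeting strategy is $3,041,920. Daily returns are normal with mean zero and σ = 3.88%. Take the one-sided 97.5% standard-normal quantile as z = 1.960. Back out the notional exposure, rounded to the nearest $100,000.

VaR as a fraction of value: z·σ = 1.960 × 3.88% = 7.6048%.
Position = $3,041,920 / 0.076048 = $40,000,000.

$40,000,000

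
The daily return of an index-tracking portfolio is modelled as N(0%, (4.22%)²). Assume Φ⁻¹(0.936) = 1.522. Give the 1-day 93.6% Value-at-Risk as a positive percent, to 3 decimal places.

VaR = z·σ = 1.522 × 4.22% = 6.423%.

6.423%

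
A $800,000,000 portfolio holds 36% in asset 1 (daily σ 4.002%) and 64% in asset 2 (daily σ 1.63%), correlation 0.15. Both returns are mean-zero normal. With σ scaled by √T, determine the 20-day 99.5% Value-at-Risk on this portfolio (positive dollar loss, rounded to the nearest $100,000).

$175,200,000

σ_p = √(0.36²·4.002² + 0.64²·1.63² + 2·0.15·0.36·0.64·4.002·1.63) = 1.901%.
σ_{20d} = 1.901% × √20 = 8.502%.
z(99.5%) = 2.576.
VaR = 2.576 × 8.502% = 21.901%; on $800,000,000 that is $175,208,000.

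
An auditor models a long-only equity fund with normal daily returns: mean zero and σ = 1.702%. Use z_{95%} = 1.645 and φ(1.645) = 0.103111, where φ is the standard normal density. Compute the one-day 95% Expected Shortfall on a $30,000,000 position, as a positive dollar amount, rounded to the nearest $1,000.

Tail multiplier: φ(z)/(1−α) = 0.103111 / 0.05 = 2.062.
ES = 1.702% × 2.062 = 3.510%.
On $30,000,000: 0.03510 × $30,000,000 = $1,053,000.

$1,053,000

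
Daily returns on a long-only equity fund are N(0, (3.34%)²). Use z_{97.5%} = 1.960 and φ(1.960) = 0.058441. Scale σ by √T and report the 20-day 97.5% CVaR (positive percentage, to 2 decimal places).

34.92%

σ_{20d} = 3.34% × √20 = 14.937%.
ES multiplier = φ(z)/(1−α) = 0.058441/0.025 = 2.338.
ES = 14.937% × 2.338 = 34.923%.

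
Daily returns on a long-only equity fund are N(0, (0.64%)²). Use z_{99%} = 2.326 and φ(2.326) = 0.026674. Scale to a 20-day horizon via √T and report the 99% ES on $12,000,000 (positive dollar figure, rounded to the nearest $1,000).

$916,000

σ_{20d} = 0.64% × √20 = 2.862%.
ES multiplier = φ(z)/(1−α) = 0.026674/0.01 = 2.667.
ES = 2.862% × 2.667 = 7.633%; on $12,000,000: $915,960.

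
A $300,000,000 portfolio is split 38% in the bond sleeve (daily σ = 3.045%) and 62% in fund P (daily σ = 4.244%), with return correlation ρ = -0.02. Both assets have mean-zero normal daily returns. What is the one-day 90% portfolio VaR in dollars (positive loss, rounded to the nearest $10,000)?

σ_p² = 0.38²·3.045² + 0.62²·4.244² + 2·-0.02·0.38·0.62·3.045·4.244 = 8.1407 (%²).
σ_p = √8.1407 = 2.853%.
At 90%, z = 1.282.
VaR = 1.282 × 2.853% = 3.658%; on $300,000,000 that is $10,974,000.

$10,970,000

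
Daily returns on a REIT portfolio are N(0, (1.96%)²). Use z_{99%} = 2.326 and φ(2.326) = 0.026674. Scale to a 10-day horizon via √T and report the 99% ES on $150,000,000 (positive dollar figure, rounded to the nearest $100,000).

$24,800,000

σ_{10d} = 1.96% × √10 = 6.198%.
ES multiplier = φ(z)/(1−α) = 0.026674/0.01 = 2.667.
ES = 6.198% × 2.667 = 16.530%; on $150,000,000: $24,795,000.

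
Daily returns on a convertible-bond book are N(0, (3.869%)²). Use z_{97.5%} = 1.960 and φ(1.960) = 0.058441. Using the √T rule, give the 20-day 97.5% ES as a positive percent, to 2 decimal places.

40.45%

σ_{20d} = 3.869% × √20 = 17.303%.
ES multiplier = φ(z)/(1−α) = 0.058441/0.025 = 2.338.
ES = 17.303% × 2.338 = 40.454%.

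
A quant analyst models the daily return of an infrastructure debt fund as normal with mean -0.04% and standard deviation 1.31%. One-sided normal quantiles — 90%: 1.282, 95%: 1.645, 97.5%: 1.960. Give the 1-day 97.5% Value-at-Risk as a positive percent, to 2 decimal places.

VaR = −μ + z·σ = −(-0.04%) + 1.960 × 1.31% = 2.608%.

2.61%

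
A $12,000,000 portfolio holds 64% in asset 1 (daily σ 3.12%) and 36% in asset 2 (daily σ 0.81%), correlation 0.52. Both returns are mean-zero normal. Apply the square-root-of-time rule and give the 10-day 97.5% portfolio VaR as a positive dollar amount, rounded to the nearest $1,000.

σ_p = √(0.64²·3.12² + 0.36²·0.81² + 2·0.52·0.64·0.36·3.12·0.81) = 2.163%.
σ_{10d} = 2.163% × √10 = 6.840%.
z(97.5%) = 1.960.
VaR = 1.960 × 6.840% = 13.406%; on $12,000,000 that is $1,608,720.

$1,609,000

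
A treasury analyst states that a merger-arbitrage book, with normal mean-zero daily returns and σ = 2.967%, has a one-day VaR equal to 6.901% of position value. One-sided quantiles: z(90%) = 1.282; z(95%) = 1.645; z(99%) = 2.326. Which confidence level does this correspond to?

99%

Implied z = VaR/σ = 6.901 / 2.967 = 2.326.
This matches z(99%) = 2.326.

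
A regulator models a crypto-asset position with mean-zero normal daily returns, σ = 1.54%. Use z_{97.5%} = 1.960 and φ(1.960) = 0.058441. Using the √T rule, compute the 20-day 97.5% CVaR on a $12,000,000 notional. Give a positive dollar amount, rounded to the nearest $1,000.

σ_{20d} = 1.54% × √20 = 6.887%.
ES multiplier = φ(z)/(1−α) = 0.058441/0.025 = 2.338.
ES = 6.887% × 2.338 = 16.102%; on $12,000,000: $1,932,240.

$1,932,000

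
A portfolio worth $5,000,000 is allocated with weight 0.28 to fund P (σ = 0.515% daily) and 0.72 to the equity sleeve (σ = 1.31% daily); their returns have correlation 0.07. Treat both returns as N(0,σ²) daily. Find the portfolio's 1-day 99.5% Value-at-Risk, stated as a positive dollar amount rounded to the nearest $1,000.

$124,000

σ_p² = 0.28²·0.515² + 0.72²·1.31² + 2·0.07·0.28·0.72·0.515·1.31 = 0.9295 (%²).
σ_p = √0.9295 = 0.964%.
At 99.5%, z = 2.576.
VaR = 2.576 × 0.964% = 2.483%; on $5,000,000 that is $124,150.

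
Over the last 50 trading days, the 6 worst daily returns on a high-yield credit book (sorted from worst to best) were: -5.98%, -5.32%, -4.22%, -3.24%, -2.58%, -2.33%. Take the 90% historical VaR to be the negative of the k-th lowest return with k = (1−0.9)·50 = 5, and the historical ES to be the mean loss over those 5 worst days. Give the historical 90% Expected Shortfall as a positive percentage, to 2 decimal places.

4.27%

The 5 worst returns sum to -21.34%.
ES = −(-21.34%) / 5 = 4.268% ≈ 4.27%.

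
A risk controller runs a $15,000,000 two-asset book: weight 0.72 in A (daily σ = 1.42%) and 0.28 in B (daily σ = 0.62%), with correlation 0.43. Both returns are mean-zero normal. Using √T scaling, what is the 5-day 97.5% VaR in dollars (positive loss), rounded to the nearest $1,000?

$729,000

σ_p = √(0.72²·1.42² + 0.28²·0.62² + 2·0.43·0.72·0.28·1.42·0.62) = 1.108%.
σ_{5d} = 1.108% × √5 = 2.478%.
z(97.5%) = 1.960.
VaR = 1.960 × 2.478% = 4.857%; on $15,000,000 that is $728,550.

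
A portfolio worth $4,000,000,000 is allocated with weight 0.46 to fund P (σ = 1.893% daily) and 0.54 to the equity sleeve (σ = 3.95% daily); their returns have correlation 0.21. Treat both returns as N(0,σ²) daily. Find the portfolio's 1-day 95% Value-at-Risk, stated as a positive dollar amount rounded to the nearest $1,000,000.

$162,000,000

σ_p² = 0.46²·1.893² + 0.54²·3.95² + 2·0.21·0.46·0.54·1.893·3.95 = 6.0880 (%²).
σ_p = √6.0880 = 2.467%.
At 95%, z = 1.645.
VaR = 1.645 × 2.467% = 4.058%; on $4,000,000,000 that is $162,320,000.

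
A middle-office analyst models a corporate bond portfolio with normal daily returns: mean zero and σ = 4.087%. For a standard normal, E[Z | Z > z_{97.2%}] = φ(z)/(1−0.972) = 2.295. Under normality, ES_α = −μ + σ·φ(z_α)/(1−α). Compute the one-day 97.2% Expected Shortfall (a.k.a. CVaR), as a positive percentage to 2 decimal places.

9.38%

ES = 4.087% × 2.295 = 9.380%.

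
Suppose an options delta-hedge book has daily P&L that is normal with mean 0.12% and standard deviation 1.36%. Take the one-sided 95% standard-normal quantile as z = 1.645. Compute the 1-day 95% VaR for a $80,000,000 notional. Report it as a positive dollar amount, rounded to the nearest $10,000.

VaR = −μ + z·σ = −(0.12%) + 1.645 × 1.36% = 2.117%.
On $80,000,000: 0.02117 × $80,000,000 = $1,693,600.

$1,690,000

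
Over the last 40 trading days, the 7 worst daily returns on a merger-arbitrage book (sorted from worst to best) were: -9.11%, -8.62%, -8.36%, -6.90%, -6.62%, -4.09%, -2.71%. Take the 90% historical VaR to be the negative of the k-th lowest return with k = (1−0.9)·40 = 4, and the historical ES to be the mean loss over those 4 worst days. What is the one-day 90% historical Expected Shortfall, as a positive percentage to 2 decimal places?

8.25%

The 4 worst returns sum to -32.99%.
ES = −(-32.99%) / 4 = 8.2475% ≈ 8.25%.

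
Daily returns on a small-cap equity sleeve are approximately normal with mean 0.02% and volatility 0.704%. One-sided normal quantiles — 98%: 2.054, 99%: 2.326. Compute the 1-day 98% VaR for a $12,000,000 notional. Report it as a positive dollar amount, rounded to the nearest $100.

VaR = −μ + z·σ = −(0.02%) + 2.054 × 0.704% = 1.426%.
On $12,000,000: 0.01426 × $12,000,000 = $171,120.

$171,100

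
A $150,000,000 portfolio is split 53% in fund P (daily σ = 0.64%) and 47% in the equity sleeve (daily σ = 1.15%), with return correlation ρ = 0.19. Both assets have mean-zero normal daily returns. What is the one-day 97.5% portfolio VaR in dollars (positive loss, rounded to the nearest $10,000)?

$2,030,000

σ_p² = 0.53²·0.64² + 0.47²·1.15² + 2·0.19·0.53·0.47·0.64·1.15 = 0.4769 (%²).
σ_p = √0.4769 = 0.691%.
At 97.5%, z = 1.960.
VaR = 1.960 × 0.691% = 1.354%; on $150,000,000 that is $2,031,000.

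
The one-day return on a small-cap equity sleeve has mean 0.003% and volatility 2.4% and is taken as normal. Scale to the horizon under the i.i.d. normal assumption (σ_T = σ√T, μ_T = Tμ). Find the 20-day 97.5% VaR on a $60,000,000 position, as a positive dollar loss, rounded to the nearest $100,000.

$12,600,000

At 97.5%, z = 1.960.
σ_{20d} = 2.4% × √20 = 10.733%; μ_{20d} = 20 × 0.003% = 0.060%.
VaR = −(0.060%) + 1.960 × 10.733% = 20.977%.
On $60,000,000: 0.20977 × $60,000,000 = $12,586,200.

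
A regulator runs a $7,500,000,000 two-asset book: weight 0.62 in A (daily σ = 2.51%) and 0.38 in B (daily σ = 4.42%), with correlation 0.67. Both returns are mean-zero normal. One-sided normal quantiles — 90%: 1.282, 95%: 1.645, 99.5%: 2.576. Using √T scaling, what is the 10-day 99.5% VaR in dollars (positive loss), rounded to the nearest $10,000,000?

$1,810,000,000

σ_p = √(0.62²·2.51² + 0.38²·4.42² + 2·0.67·0.62·0.38·2.51·4.42) = 2.957%.
σ_{10d} = 2.957% × √10 = 9.351%.
VaR = 2.576 × 9.351% = 24.088%; on $7,500,000,000 that is $1,806,600,000.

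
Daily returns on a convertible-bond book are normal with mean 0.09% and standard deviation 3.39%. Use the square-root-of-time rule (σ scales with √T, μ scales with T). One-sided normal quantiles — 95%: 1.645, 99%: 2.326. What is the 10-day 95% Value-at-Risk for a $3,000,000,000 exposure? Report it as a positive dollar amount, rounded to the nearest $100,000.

$502,000,000

σ_{10d} = 3.39% × √10 = 10.720%; μ_{10d} = 10 × 0.09% = 0.900%.
VaR = −(0.900%) + 1.645 × 10.720% = 16.734%.
On $3,000,000,000: 0.16734 × $3,000,000,000 = $502,020,000.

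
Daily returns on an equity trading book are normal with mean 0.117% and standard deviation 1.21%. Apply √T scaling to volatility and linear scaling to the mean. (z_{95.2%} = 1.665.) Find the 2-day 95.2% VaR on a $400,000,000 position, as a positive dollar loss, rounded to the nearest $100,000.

$10,500,000

σ_{2d} = 1.21% × √2 = 1.711%; μ_{2d} = 2 × 0.117% = 0.234%.
VaR = −(0.234%) + 1.665 × 1.711% = 2.615%.
On $400,000,000: 0.02615 × $400,000,000 = $10,460,000.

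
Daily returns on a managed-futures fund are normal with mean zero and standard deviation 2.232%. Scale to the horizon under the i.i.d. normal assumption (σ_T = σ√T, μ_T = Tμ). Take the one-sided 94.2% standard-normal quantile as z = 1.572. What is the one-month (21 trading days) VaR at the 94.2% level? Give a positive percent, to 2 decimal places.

16.08%

σ_{21d} = 2.232% × √21 = 10.228%.
VaR = 1.572 × 10.228% = 16.078%.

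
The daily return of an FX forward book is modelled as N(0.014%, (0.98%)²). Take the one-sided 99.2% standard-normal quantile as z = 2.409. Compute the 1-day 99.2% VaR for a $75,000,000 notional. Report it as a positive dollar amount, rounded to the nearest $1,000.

$1,760,000

VaR = −μ + z·σ = −(0.014%) + 2.409 × 0.98% = 2.347%.
On $75,000,000: 0.02347 × $75,000,000 = $1,760,250.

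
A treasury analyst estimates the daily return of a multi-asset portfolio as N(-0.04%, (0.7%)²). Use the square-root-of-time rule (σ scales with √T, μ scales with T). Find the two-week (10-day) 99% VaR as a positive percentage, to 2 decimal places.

5.55%

At 99%, z = 2.326.
σ_{10d} = 0.7% × √10 = 2.214%; μ_{10d} = 10 × -0.04% = -0.400%.
VaR = −(-0.400%) + 2.326 × 2.214% = 5.550%.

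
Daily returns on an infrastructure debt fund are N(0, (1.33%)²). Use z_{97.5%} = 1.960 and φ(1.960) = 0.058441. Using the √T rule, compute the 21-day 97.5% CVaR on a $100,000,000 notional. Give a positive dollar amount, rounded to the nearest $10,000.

σ_{21d} = 1.33% × √21 = 6.095%.
ES multiplier = φ(z)/(1−α) = 0.058441/0.025 = 2.338.
ES = 6.095% × 2.338 = 14.250%; on $100,000,000: $14,250,000.

$14,250,000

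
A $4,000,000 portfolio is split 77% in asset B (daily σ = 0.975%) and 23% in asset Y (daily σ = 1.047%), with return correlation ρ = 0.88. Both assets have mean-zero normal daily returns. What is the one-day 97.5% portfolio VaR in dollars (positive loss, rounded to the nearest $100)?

$76,000

σ_p² = 0.77²·0.975² + 0.23²·1.047² + 2·0.88·0.77·0.23·0.975·1.047 = 0.9398 (%²).
σ_p = √0.9398 = 0.969%.
At 97.5%, z = 1.960.
VaR = 1.960 × 0.969% = 1.899%; on $4,000,000 that is $75,960.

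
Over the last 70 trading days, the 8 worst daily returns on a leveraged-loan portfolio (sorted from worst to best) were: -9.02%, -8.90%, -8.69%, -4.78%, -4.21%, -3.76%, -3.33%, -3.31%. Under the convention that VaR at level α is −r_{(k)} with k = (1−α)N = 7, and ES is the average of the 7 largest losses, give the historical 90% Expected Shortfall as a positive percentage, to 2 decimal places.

6.10%

The 7 worst returns sum to -42.69%.
ES = −(-42.69%) / 7 = 6.0985…% ≈ 6.10%.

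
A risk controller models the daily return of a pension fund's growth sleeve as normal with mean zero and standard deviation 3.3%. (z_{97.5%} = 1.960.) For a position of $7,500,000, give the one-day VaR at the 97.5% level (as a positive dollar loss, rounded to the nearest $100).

$485,100

VaR = z·σ = 1.960 × 3.3% = 6.468%.
On $7,500,000: 0.06468 × $7,500,000 = $485,100.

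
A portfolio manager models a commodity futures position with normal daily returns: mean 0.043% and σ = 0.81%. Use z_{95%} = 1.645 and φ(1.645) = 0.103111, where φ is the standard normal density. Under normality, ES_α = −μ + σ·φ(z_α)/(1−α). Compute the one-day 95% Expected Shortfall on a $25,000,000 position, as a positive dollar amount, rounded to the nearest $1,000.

$407,000

Tail multiplier: φ(z)/(1−α) = 0.103111 / 0.05 = 2.062.
ES = −(0.043%) + 0.81% × 2.062 = 1.627%.
On $25,000,000: 0.01627 × $25,000,000 = $406,750.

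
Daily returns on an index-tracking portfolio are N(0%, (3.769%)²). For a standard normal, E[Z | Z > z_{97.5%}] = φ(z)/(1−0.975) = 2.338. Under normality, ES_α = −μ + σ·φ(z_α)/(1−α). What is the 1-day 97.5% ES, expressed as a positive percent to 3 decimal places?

ES = 3.769% × 2.338 = 8.812%.

8.812%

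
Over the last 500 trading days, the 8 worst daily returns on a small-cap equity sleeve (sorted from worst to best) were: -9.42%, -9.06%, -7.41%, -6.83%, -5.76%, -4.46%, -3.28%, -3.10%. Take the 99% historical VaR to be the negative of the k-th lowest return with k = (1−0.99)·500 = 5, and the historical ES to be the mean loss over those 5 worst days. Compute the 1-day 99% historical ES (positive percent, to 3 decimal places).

7.696%

The 5 worst returns sum to -38.48%.
ES = −(-38.48%) / 5 = 7.696%.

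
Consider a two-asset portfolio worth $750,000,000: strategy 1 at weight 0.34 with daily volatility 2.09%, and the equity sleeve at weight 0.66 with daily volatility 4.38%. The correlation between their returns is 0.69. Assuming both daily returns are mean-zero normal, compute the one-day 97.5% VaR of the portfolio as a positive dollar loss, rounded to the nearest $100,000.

σ_p² = 0.34²·2.09² + 0.66²·4.38² + 2·0.69·0.34·0.66·2.09·4.38 = 11.6965 (%²).
σ_p = √11.6965 = 3.420%.
At 97.5%, z = 1.960.
VaR = 1.960 × 3.420% = 6.703%; on $750,000,000 that is $50,272,500.

$50,300,000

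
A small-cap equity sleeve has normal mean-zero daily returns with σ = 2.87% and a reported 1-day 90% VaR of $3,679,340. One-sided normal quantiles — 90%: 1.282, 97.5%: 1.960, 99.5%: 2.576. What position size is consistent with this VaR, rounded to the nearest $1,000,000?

VaR as a fraction of value: z·σ = 1.282 × 2.87% = 3.67934%.
Position = $3,679,340 / 0.0367934 = $100,000,000.

$100,000,000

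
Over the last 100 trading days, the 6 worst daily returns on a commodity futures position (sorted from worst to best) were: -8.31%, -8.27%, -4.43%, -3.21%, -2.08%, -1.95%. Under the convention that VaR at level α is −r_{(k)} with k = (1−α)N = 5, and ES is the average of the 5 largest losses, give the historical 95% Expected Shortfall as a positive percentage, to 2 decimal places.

The 5 worst returns sum to -26.30%.
ES = −(-26.30%) / 5 = 5.26%.

5.26%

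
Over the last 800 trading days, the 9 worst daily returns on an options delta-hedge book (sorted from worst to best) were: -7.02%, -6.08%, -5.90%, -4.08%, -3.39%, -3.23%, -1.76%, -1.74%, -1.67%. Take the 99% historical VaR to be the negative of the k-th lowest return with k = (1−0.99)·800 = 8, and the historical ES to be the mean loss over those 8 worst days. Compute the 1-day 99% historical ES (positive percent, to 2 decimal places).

4.15%

The 8 worst returns sum to -33.20%.
ES = −(-33.20%) / 8 = 4.15%.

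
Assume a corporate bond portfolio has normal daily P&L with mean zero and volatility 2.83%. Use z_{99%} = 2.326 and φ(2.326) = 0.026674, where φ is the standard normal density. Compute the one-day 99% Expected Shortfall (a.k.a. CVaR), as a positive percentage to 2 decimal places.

Tail multiplier: φ(z)/(1−α) = 0.026674 / 0.01 = 2.667.
ES = 2.83% × 2.667 = 7.548%.

7.55%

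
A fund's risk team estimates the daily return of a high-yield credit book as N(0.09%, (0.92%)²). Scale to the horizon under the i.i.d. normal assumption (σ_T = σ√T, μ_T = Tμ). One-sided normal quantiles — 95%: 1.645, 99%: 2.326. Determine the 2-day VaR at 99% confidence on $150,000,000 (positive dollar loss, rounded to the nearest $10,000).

$4,270,000

σ_{2d} = 0.92% × √2 = 1.301%; μ_{2d} = 2 × 0.09% = 0.180%.
VaR = −(0.180%) + 2.326 × 1.301% = 2.846%.
On $150,000,000: 0.02846 × $150,000,000 = $4,269,000.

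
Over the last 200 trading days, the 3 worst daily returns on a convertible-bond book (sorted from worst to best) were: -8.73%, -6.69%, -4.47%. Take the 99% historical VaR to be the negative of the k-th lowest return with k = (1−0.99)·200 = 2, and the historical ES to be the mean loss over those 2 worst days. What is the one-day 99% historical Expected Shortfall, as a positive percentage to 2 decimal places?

7.71%

The 2 worst returns sum to -15.42%.
ES = −(-15.42%) / 2 = 7.71%.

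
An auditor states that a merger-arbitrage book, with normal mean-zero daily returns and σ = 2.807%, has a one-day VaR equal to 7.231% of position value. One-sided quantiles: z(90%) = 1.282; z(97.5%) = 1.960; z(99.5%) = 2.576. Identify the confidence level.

99.5%

Implied z = VaR/σ = 7.231 / 2.807 = 2.576.
This matches z(99.5%) = 2.576.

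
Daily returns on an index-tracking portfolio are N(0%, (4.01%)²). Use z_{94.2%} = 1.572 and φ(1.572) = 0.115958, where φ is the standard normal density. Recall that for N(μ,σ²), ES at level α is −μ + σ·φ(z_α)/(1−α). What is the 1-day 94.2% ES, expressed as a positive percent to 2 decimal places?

Tail multiplier: φ(z)/(1−α) = 0.115958 / 0.058 = 1.999.
ES = 4.01% × 1.999 = 8.016%.

8.02%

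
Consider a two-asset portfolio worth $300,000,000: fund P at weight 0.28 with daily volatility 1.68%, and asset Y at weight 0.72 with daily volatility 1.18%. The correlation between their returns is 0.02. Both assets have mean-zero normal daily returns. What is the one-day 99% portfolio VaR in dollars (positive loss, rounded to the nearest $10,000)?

σ_p² = 0.28²·1.68² + 0.72²·1.18² + 2·0.02·0.28·0.72·1.68·1.18 = 0.9591 (%²).
σ_p = √0.9591 = 0.979%.
At 99%, z = 2.326.
VaR = 2.326 × 0.979% = 2.277%; on $300,000,000 that is $6,831,000.

$6,830,000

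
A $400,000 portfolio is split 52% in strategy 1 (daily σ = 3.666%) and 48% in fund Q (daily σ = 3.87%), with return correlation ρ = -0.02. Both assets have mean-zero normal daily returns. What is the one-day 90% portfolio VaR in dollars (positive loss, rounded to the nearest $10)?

σ_p² = 0.52²·3.666² + 0.48²·3.87² + 2·-0.02·0.52·0.48·3.666·3.87 = 6.9431 (%²).
σ_p = √6.9431 = 2.635%.
At 90%, z = 1.282.
VaR = 1.282 × 2.635% = 3.378%; on $400,000 that is $13,512.

$13,510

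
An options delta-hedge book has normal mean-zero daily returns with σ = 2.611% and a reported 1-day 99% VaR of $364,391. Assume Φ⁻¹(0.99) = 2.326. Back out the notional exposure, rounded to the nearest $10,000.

$6,000,000

VaR as a fraction of value: z·σ = 2.326 × 2.611% = 6.07319%.
Position = $364,391 / 0.0607319 = $5,999,997.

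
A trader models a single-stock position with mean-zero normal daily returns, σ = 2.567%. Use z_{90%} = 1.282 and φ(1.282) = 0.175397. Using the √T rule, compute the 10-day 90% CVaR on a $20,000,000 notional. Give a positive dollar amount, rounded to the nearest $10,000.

σ_{10d} = 2.567% × √10 = 8.118%.
ES multiplier = φ(z)/(1−α) = 0.175397/0.1 = 1.754.
ES = 8.118% × 1.754 = 14.239%; on $20,000,000: $2,847,800.

$2,850,000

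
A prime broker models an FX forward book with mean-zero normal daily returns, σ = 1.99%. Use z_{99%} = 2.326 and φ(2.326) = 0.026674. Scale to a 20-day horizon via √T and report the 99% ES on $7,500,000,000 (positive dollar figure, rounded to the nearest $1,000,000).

σ_{20d} = 1.99% × √20 = 8.900%.
ES multiplier = φ(z)/(1−α) = 0.026674/0.01 = 2.667.
ES = 8.900% × 2.667 = 23.736%; on $7,500,000,000: $1,780,200,000.

$1,780,000,000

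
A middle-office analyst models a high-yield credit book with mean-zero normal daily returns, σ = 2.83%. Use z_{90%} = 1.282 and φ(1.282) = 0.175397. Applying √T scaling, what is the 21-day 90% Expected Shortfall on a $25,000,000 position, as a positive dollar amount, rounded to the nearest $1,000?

$5,687,000

σ_{21d} = 2.83% × √21 = 12.969%.
ES multiplier = φ(z)/(1−α) = 0.175397/0.1 = 1.754.
ES = 12.969% × 1.754 = 22.748%; on $25,000,000: $5,687,000.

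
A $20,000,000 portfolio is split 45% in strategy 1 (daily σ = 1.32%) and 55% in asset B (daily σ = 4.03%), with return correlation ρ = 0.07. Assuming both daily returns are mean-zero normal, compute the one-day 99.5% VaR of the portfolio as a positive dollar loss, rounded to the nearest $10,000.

σ_p² = 0.45²·1.32² + 0.55²·4.03² + 2·0.07·0.45·0.55·1.32·4.03 = 5.4500 (%²).
σ_p = √5.4500 = 2.335%.
At 99.5%, z = 2.576.
VaR = 2.576 × 2.335% = 6.015%; on $20,000,000 that is $1,203,000.

$1,200,000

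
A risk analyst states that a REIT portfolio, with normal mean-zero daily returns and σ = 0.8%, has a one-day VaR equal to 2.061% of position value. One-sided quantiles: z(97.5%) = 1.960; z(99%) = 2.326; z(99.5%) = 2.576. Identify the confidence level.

Implied z = VaR/σ = 2.061 / 0.8 = 2.576.
This matches z(99.5%) = 2.576.

99.5%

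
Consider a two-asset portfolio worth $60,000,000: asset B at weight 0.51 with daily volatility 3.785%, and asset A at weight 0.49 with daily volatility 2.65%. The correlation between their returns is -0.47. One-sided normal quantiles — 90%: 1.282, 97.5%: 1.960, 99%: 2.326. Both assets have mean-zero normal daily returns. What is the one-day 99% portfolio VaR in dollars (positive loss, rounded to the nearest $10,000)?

$2,440,000

σ_p² = 0.51²·3.785² + 0.49²·2.65² + 2·-0.47·0.51·0.49·3.785·2.65 = 3.0562 (%²).
σ_p = √3.0562 = 1.748%.
VaR = 2.326 × 1.748% = 4.066%; on $60,000,000 that is $2,439,600.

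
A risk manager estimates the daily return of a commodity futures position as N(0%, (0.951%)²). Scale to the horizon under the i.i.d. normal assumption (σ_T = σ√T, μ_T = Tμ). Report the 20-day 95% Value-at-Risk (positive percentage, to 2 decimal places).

7.00%

At 95%, z = 1.645.
σ_{20d} = 0.951% × √20 = 4.253%.
VaR = 1.645 × 4.253% = 6.996%.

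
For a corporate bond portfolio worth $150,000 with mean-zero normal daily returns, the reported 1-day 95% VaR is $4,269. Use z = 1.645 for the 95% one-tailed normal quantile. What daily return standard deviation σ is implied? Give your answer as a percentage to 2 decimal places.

VaR as a fraction: $4,269 / $150,000 = 2.846%.
σ = VaR / z = 2.846% / 1.645 = 1.730%.

1.73%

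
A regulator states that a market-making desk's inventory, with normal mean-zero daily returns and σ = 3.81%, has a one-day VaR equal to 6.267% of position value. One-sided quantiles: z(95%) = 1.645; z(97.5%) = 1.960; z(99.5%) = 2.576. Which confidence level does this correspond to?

Implied z = VaR/σ = 6.267 / 3.81 = 1.645.
This matches z(95%) = 1.645.

95%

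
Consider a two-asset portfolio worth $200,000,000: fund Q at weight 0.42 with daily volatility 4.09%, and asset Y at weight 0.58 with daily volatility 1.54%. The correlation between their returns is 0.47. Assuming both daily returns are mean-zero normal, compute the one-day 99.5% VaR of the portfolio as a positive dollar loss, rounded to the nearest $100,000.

$11,700,000

σ_p² = 0.42²·4.09² + 0.58²·1.54² + 2·0.47·0.42·0.58·4.09·1.54 = 5.1909 (%²).
σ_p = √5.1909 = 2.278%.
At 99.5%, z = 2.576.
VaR = 2.576 × 2.278% = 5.868%; on $200,000,000 that is $11,736,000.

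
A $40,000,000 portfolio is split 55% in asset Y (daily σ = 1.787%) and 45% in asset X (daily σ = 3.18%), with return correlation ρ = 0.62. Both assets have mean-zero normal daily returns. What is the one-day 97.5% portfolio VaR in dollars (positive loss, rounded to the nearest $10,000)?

σ_p² = 0.55²·1.787² + 0.45²·3.18² + 2·0.62·0.55·0.45·1.787·3.18 = 4.7578 (%²).
σ_p = √4.7578 = 2.181%.
At 97.5%, z = 1.960.
VaR = 1.960 × 2.181% = 4.275%; on $40,000,000 that is $1,710,000.

$1,710,000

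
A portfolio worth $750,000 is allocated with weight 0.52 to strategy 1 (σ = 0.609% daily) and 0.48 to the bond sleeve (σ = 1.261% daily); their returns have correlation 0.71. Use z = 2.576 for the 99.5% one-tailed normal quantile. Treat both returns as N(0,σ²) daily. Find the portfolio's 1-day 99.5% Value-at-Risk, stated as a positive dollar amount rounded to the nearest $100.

σ_p² = 0.52²·0.609² + 0.48²·1.261² + 2·0.71·0.52·0.48·0.609·1.261 = 0.7388 (%²).
σ_p = √0.7388 = 0.860%.
VaR = 2.576 × 0.860% = 2.215%; on $750,000 that is $16,612.

$16,600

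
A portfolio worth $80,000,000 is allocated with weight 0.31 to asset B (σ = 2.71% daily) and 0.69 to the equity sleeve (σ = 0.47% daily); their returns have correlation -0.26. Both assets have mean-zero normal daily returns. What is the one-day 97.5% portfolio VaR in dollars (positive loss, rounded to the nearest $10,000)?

σ_p² = 0.31²·2.71² + 0.69²·0.47² + 2·-0.26·0.31·0.69·2.71·0.47 = 0.6693 (%²).
σ_p = √0.6693 = 0.818%.
At 97.5%, z = 1.960.
VaR = 1.960 × 0.818% = 1.603%; on $80,000,000 that is $1,282,400.

$1,280,000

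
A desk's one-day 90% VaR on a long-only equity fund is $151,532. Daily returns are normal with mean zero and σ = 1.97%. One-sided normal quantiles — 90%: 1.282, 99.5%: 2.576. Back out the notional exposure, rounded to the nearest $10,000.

$6,000,000

VaR as a fraction of value: z·σ = 1.282 × 1.97% = 2.52554%.
Position = $151,532 / 0.0252554 = $5,999,984.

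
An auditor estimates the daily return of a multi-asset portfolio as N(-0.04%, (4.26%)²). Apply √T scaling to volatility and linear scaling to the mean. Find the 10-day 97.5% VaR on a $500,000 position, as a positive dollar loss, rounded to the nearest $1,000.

$134,000

At 97.5%, z = 1.960.
σ_{10d} = 4.26% × √10 = 13.471%; μ_{10d} = 10 × -0.04% = -0.400%.
VaR = −(-0.400%) + 1.960 × 13.471% = 26.803%.
On $500,000: 0.26803 × $500,000 = $134,015.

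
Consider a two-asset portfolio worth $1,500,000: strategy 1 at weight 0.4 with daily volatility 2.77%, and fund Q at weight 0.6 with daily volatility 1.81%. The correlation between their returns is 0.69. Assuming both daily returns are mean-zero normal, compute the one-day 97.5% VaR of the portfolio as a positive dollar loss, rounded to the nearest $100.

σ_p² = 0.4²·2.77² + 0.6²·1.81² + 2·0.69·0.4·0.6·2.77·1.81 = 4.0676 (%²).
σ_p = √4.0676 = 2.017%.
At 97.5%, z = 1.960.
VaR = 1.960 × 2.017% = 3.953%; on $1,500,000 that is $59,295.

$59,300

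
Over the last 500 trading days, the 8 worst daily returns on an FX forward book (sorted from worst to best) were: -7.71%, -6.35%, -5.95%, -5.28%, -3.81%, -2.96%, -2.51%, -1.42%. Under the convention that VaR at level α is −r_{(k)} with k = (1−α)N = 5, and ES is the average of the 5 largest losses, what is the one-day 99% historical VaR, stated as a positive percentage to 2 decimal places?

k = 5; the 5th lowest return is -3.81%, so VaR = 3.81%.

3.81%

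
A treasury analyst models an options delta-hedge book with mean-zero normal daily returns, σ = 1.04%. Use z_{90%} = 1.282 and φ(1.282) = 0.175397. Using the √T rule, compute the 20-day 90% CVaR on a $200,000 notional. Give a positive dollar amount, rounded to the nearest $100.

σ_{20d} = 1.04% × √20 = 4.651%.
ES multiplier = φ(z)/(1−α) = 0.175397/0.1 = 1.754.
ES = 4.651% × 1.754 = 8.158%; on $200,000: $16,316.

$16,300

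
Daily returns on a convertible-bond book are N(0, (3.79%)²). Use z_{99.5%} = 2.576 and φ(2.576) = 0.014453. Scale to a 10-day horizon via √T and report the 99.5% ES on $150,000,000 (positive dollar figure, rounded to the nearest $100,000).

σ_{10d} = 3.79% × √10 = 11.985%.
ES multiplier = φ(z)/(1−α) = 0.014453/0.005 = 2.891.
ES = 11.985% × 2.891 = 34.649%; on $150,000,000: $51,973,500.

$52,000,000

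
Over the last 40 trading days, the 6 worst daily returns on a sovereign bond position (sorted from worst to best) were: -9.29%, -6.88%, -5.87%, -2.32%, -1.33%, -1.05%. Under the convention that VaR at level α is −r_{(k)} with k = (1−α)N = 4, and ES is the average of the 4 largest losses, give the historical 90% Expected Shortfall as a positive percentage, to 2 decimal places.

The 4 worst returns sum to -24.36%.
ES = −(-24.36%) / 4 = 6.09%.

6.09%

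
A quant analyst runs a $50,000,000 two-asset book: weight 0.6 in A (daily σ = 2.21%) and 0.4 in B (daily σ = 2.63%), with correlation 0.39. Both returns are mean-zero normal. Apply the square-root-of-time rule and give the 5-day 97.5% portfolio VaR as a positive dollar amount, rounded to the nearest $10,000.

σ_p = √(0.6²·2.21² + 0.4²·2.63² + 2·0.39·0.6·0.4·2.21·2.63) = 1.988%.
σ_{5d} = 1.988% × √5 = 4.445%.
z(97.5%) = 1.960.
VaR = 1.960 × 4.445% = 8.712%; on $50,000,000 that is $4,356,000.

$4,360,000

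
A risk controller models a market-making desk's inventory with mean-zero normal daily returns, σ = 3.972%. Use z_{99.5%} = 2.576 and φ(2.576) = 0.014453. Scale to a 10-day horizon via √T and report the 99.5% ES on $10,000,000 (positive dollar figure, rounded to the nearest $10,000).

σ_{10d} = 3.972% × √10 = 12.561%.
ES multiplier = φ(z)/(1−α) = 0.014453/0.005 = 2.891.
ES = 12.561% × 2.891 = 36.314%; on $10,000,000: $3,631,400.

$3,630,000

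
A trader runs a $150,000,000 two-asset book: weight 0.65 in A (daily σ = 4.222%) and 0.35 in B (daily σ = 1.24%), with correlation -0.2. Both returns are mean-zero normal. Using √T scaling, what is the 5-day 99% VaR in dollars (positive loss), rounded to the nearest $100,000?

σ_p = √(0.65²·4.222² + 0.35²·1.24² + 2·-0.2·0.65·0.35·4.222·1.24) = 2.691%.
σ_{5d} = 2.691% × √5 = 6.017%.
z(99%) = 2.326.
VaR = 2.326 × 6.017% = 13.996%; on $150,000,000 that is $20,994,000.

$21,000,000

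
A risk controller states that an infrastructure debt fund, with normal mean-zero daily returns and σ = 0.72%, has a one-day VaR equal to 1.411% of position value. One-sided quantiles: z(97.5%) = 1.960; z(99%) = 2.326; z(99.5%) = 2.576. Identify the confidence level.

Implied z = VaR/σ = 1.411 / 0.72 = 1.960.
This matches z(97.5%) = 1.960.

97.5%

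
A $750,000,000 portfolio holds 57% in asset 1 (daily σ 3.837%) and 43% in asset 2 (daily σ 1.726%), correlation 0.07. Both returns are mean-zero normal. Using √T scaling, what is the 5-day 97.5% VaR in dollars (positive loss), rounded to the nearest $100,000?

σ_p = √(0.57²·3.837² + 0.43²·1.726² + 2·0.07·0.57·0.43·3.837·1.726) = 2.358%.
σ_{5d} = 2.358% × √5 = 5.273%.
z(97.5%) = 1.960.
VaR = 1.960 × 5.273% = 10.335%; on $750,000,000 that is $77,512,500.

$77,500,000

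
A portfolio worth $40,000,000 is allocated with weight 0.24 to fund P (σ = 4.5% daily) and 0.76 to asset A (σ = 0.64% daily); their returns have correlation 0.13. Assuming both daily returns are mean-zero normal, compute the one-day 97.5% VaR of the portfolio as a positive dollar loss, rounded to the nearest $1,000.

$973,000

σ_p² = 0.24²·4.5² + 0.76²·0.64² + 2·0.13·0.24·0.76·4.5·0.64 = 1.5396 (%²).
σ_p = √1.5396 = 1.241%.
At 97.5%, z = 1.960.
VaR = 1.960 × 1.241% = 2.432%; on $40,000,000 that is $972,800.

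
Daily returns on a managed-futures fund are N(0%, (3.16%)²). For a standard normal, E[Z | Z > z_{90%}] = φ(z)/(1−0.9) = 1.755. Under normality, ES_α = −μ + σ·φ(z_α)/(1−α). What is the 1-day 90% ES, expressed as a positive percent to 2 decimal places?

ES = 3.16% × 1.755 = 5.546%.

5.55%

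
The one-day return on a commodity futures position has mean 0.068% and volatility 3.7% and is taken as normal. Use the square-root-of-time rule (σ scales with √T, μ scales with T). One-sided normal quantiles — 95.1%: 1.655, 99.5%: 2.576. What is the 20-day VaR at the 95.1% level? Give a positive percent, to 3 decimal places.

26.025%

σ_{20d} = 3.7% × √20 = 16.547%; μ_{20d} = 20 × 0.068% = 1.360%.
VaR = −(1.360%) + 1.655 × 16.547% = 26.025%.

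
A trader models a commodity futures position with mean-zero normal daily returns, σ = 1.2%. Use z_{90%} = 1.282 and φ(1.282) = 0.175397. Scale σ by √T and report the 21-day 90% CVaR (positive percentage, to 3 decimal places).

σ_{21d} = 1.2% × √21 = 5.499%.
ES multiplier = φ(z)/(1−α) = 0.175397/0.1 = 1.754.
ES = 5.499% × 1.754 = 9.645%.

9.645%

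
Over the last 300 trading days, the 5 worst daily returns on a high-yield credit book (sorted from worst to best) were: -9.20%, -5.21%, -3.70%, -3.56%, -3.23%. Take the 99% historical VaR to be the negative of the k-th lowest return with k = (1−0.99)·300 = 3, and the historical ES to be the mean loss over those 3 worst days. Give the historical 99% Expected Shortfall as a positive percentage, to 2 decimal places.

6.04%

The 3 worst returns sum to -18.11%.
ES = −(-18.11%) / 3 = 6.0366…% ≈ 6.04%.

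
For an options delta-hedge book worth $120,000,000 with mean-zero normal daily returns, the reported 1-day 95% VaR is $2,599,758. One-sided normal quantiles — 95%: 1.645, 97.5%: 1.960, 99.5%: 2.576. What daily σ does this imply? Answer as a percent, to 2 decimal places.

VaR as a fraction: $2,599,758 / $120,000,000 = 2.166%.
σ = VaR / z = 2.166% / 1.645 = 1.317%.

1.32%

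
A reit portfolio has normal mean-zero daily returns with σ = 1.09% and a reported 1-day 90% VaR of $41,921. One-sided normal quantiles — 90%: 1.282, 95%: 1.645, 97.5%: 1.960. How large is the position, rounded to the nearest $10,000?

VaR as a fraction of value: z·σ = 1.282 × 1.09% = 1.39738%.
Position = $41,921 / 0.0139738 = $2,999,971.

$3,000,000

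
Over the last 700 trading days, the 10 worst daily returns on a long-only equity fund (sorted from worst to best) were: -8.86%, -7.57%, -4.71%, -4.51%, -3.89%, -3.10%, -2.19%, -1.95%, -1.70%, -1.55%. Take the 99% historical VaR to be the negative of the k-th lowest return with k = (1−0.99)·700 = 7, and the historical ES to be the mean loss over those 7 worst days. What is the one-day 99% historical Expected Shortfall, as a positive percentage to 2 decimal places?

The 7 worst returns sum to -34.83%.
ES = −(-34.83%) / 7 = 4.9757…% ≈ 4.98%.

4.98%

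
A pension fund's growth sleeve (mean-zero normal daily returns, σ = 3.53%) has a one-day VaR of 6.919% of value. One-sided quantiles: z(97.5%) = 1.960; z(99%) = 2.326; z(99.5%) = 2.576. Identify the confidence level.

Implied z = VaR/σ = 6.919 / 3.53 = 1.960.
This matches z(97.5%) = 1.960.

97.5%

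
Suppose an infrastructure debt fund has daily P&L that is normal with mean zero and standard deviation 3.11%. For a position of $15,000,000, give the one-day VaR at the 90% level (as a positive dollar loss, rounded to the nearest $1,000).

$598,000

At 90% one-sided, z = 1.282.
VaR = z·σ = 1.282 × 3.11% = 3.987%.
On $15,000,000: 0.03987 × $15,000,000 = $598,050.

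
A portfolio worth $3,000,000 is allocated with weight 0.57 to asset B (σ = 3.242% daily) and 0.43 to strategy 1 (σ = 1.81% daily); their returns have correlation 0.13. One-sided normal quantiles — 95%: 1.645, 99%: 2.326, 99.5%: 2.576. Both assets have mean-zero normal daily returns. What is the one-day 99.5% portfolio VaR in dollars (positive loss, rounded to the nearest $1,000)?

$162,000

σ_p² = 0.57²·3.242² + 0.43²·1.81² + 2·0.13·0.57·0.43·3.242·1.81 = 4.3946 (%²).
σ_p = √4.3946 = 2.096%.
VaR = 2.576 × 2.096% = 5.399%; on $3,000,000 that is $161,970.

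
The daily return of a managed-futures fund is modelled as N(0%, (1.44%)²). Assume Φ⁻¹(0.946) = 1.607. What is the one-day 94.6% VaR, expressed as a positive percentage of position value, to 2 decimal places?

2.31%

VaR = z·σ = 1.607 × 1.44% = 2.314%.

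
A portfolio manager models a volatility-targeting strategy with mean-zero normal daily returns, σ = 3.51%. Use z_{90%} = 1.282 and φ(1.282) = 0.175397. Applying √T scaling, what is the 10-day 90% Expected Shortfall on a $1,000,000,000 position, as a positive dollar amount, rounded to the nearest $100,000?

$194,700,000

σ_{10d} = 3.51% × √10 = 11.100%.
ES multiplier = φ(z)/(1−α) = 0.175397/0.1 = 1.754.
ES = 11.100% × 1.754 = 19.469%; on $1,000,000,000: $194,690,000.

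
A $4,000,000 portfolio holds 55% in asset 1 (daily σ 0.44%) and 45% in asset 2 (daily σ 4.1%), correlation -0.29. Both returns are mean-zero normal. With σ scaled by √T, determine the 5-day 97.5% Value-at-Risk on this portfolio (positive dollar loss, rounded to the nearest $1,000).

σ_p = √(0.55²·0.44² + 0.45²·4.1² + 2·-0.29·0.55·0.45·0.44·4.1) = 1.790%.
σ_{5d} = 1.790% × √5 = 4.003%.
z(97.5%) = 1.960.
VaR = 1.960 × 4.003% = 7.846%; on $4,000,000 that is $313,840.

$314,000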